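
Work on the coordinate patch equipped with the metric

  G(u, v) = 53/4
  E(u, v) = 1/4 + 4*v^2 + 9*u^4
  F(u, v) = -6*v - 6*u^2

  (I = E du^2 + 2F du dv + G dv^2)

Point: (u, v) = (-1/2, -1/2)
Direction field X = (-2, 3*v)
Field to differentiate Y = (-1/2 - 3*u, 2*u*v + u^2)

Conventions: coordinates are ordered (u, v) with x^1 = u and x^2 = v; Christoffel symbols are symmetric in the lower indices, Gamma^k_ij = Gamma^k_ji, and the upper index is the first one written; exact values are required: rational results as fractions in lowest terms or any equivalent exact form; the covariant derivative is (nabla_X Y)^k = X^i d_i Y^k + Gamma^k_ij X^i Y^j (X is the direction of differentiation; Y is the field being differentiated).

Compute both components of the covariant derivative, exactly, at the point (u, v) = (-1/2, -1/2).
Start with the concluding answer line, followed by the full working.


Answer: (nabla_X Y)^u = 24522/1393, (nabla_X Y)^v = 8299/2786

E = 29/16, F = 3/2, G = 53/4 at the point
E_u = -9/2, E_v = -4, F_u = 6, F_v = -6, G_u = 0, G_v = 0
EG - F^2 = 1393/64;  g^inv = (64/1393) * [[53/4, -3/2], [-3/2, 29/16]]
first-kind symbols [ij,l] = (1/2)(d_i g_jl + d_j g_il - d_l g_ij): [uu,u] = E_u/2 = -9/4, [uu,v] = F_u - E_v/2 = 8, [uv,u] = E_v/2 = -2, [uv,v] = G_u/2 = 0, [vv,u] = F_v - G_u/2 = -6, [vv,v] = G_v/2 = 0
Gamma^u_ij = (G*[ij,u] - F*[ij,v])/(EG - F^2), Gamma^v_ij = (E*[ij,v] - F*[ij,u])/(EG - F^2)
Gamma_uuu = -2676/1393, Gamma_uuv = -1696/1393, Gamma_uvv = -5088/1393, Gamma_vuu = 1144/1393, Gamma_vuv = 192/1393, Gamma_vvv = 576/1393
X = (-2, -3/2), Y = (1, 3/4) at the point


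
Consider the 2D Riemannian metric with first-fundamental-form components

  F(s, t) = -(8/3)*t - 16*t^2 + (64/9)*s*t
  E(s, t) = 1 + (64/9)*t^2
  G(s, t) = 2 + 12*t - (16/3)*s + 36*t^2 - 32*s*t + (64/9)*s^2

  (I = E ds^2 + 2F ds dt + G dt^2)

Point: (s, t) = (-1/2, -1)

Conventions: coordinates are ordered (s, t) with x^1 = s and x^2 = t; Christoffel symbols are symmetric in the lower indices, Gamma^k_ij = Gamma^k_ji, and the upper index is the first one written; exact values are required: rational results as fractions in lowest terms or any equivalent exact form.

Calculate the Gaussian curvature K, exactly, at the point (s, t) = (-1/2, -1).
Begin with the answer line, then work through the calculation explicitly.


Answer: K = -144/9409

E = 73/9, F = -88/9, G = 130/9, EG - F^2 = 194/9 at the point
E_s = 0, E_t = -128/9, F_s = -64/9, F_t = 232/9, G_s = 176/9, G_t = -44
E_tt = 128/9, F_st = 64/9, G_ss = 128/9
K follows from Brioschi's formula, (det M1 - det M2)/(EG - F^2)^2.
M1 = [[-E_tt/2 + F_st - G_ss/2, E_s/2, F_s - E_t/2], [F_t - G_s/2, E, F], [G_t/2, F, G]] = [[-64/9, 0, 0], [16, 73/9, -88/9], [-22, -88/9, 130/9]]; det M1 = -12416/81
M2 = [[0, E_t/2, G_s/2], [E_t/2, E, F], [G_s/2, F, G]] = [[0, -64/9, 88/9], [-64/9, 73/9, -88/9], [88/9, -88/9, 130/9]]; det M2 = -11840/81
det M1 - det M2 = -64/9; K = -64/9 / (194/9)^2 = -144/9409


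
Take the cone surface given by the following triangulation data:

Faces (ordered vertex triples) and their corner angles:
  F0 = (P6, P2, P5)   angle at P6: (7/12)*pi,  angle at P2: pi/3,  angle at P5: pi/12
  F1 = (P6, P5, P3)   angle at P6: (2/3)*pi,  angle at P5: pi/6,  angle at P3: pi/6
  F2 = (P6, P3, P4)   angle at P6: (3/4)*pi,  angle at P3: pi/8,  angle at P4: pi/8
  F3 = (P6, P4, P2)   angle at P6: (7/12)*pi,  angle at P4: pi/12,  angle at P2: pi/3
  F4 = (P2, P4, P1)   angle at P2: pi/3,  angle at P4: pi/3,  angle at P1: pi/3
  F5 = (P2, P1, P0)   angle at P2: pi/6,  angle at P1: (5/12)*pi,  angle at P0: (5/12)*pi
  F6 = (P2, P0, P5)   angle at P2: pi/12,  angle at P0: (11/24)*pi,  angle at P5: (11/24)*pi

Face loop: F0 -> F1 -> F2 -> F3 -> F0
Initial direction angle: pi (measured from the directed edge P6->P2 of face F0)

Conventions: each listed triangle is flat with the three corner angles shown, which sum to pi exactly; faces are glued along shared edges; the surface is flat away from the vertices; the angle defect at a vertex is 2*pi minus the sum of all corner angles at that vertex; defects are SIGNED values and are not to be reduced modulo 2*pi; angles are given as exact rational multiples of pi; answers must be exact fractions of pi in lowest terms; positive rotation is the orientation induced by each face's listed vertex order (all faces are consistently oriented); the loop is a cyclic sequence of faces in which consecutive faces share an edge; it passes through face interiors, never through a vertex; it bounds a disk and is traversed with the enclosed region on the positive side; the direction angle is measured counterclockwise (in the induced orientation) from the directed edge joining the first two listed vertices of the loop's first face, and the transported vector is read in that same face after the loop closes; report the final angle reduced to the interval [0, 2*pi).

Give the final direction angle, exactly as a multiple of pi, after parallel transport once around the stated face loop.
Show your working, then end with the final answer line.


enclosed vertex P6: corner angles sum to (31/12)*pi, defect = 2*pi - (31/12)*pi = (-7/12)*pi
by Gauss-Bonnet the loop rotates the vector by the enclosed defect sum (positive orientation, mod 2*pi)
final angle = pi - (7/12)*pi = (5/12)*pi (mod 2*pi)

Answer: final direction angle = (5/12)*pi


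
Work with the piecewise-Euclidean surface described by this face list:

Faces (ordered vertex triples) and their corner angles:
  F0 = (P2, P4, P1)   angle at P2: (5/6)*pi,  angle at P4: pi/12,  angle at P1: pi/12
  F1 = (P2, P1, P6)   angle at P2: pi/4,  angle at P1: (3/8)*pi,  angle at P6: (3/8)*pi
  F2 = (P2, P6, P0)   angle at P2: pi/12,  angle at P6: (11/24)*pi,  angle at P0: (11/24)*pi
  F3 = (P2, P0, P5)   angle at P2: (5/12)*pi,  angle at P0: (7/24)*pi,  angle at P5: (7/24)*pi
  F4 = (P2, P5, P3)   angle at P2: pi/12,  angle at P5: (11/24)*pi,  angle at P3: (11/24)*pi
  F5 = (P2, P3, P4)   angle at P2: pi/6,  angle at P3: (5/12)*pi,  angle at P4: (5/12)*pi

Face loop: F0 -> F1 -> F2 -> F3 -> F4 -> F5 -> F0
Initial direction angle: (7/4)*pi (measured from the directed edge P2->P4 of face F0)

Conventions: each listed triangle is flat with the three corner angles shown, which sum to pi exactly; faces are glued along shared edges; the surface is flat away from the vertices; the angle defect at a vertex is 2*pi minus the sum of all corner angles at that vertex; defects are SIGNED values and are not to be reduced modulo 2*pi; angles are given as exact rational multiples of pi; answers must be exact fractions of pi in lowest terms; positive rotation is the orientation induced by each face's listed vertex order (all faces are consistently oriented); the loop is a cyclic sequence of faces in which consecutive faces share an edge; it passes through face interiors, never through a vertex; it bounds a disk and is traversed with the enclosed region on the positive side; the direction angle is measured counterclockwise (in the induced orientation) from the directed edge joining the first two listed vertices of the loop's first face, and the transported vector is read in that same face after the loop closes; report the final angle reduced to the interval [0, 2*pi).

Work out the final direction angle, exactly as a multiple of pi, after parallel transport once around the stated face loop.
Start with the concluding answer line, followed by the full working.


Answer: final direction angle = (23/12)*pi

enclosed vertex P2: corner angles sum to (11/6)*pi, defect = 2*pi - (11/6)*pi = pi/6
the rotation equals the total enclosed defect, so the final angle is initial + defects (mod 2*pi)
final angle = (7/4)*pi + pi/6 = (23/12)*pi (mod 2*pi)


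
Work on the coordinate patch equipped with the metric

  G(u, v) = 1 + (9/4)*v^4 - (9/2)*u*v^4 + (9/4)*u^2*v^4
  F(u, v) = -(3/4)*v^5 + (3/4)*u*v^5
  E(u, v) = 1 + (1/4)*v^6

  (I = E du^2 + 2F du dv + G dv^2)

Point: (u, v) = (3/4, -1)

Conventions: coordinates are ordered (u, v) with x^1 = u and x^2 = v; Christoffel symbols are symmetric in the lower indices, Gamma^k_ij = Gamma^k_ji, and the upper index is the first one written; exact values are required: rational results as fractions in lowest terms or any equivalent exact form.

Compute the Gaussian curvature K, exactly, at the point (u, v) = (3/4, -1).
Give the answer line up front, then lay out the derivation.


Answer: K = -9216/7921

E = 5/4, F = 3/16, G = 73/64, EG - F^2 = 89/64 at the point
E_u = 0, E_v = -3/2, F_u = -3/4, F_v = -15/16, G_u = -9/8, G_v = -9/16
E_vv = 15/2, F_uv = 15/4, G_uu = 9/2
Apply the Brioschi formula K = (det M1 - det M2)/(EG - F^2)^2 over the derivative matrices of E, F, G.
M1 = [[-E_vv/2 + F_uv - G_uu/2, E_u/2, F_u - E_v/2], [F_v - G_u/2, E, F], [G_v/2, F, G]] = [[-9/4, 0, 0], [-3/8, 5/4, 3/16], [-9/32, 3/16, 73/64]]; det M1 = -801/256
M2 = [[0, E_v/2, G_u/2], [E_v/2, E, F], [G_u/2, F, G]] = [[0, -3/4, -9/16], [-3/4, 5/4, 3/16], [-9/16, 3/16, 73/64]]; det M2 = -225/256
det M1 - det M2 = -9/4; K = -9/4 / (89/64)^2 = -9216/7921


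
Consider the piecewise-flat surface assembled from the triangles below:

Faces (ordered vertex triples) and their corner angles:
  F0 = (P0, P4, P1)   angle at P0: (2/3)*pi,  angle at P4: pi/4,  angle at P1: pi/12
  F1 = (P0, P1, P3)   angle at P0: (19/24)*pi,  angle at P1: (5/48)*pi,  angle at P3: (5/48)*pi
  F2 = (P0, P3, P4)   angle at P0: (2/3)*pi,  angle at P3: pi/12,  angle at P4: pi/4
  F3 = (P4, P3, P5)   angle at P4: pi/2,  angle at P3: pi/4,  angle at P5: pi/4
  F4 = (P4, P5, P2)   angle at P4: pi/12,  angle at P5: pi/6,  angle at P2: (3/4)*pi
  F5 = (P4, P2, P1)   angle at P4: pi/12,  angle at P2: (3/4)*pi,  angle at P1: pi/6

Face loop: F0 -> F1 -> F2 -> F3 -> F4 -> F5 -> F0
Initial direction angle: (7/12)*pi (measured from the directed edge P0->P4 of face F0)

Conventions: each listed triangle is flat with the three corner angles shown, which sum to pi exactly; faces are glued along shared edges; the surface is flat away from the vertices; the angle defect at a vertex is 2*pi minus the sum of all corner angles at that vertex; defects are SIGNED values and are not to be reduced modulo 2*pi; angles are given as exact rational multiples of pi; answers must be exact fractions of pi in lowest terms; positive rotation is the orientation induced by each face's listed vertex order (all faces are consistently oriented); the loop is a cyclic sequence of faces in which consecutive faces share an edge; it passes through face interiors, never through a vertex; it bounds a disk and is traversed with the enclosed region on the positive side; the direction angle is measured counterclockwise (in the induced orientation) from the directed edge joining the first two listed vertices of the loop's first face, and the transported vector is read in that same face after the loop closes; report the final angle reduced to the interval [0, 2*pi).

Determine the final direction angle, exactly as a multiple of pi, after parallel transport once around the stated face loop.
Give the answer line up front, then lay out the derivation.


Answer: final direction angle = (31/24)*pi

enclosed vertex P0: corner angles sum to (17/8)*pi, defect = 2*pi - (17/8)*pi = -pi/8
enclosed vertex P4: corner angles sum to (7/6)*pi, defect = 2*pi - (7/6)*pi = (5/6)*pi
the final direction is the initial angle plus the enclosed defects, taken mod 2*pi in the induced orientation
final angle = (7/12)*pi + (17/24)*pi = (31/24)*pi (mod 2*pi)


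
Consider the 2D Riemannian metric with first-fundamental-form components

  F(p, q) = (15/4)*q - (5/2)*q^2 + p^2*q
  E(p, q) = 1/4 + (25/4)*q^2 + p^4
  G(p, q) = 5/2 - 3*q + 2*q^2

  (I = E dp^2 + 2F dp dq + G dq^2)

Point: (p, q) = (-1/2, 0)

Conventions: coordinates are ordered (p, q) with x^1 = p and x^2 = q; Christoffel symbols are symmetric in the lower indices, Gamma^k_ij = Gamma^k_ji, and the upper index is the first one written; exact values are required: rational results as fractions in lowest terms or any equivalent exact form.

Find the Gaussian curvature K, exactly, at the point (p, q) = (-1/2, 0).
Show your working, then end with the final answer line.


E = 5/16, F = 0, G = 5/2, EG - F^2 = 25/32 at the point
E_p = -1/2, E_q = 0, F_p = 0, F_q = 4, G_p = 0, G_q = -3
E_qq = 25/2, F_pq = -1, G_pp = 0
Compute both Brioschi determinants and normalise by (EG - F^2)^2.
M1 = [[-E_qq/2 + F_pq - G_pp/2, E_p/2, F_p - E_q/2], [F_q - G_p/2, E, F], [G_q/2, F, G]] = [[-29/4, -1/4, 0], [4, 5/16, 0], [-3/2, 0, 5/2]]; det M1 = -405/128
M2 = [[0, E_q/2, G_p/2], [E_q/2, E, F], [G_p/2, F, G]] = [[0, 0, 0], [0, 5/16, 0], [0, 0, 5/2]]; det M2 = 0
det M1 - det M2 = -405/128; K = -405/128 / (25/32)^2 = -648/125

Answer: K = -648/125


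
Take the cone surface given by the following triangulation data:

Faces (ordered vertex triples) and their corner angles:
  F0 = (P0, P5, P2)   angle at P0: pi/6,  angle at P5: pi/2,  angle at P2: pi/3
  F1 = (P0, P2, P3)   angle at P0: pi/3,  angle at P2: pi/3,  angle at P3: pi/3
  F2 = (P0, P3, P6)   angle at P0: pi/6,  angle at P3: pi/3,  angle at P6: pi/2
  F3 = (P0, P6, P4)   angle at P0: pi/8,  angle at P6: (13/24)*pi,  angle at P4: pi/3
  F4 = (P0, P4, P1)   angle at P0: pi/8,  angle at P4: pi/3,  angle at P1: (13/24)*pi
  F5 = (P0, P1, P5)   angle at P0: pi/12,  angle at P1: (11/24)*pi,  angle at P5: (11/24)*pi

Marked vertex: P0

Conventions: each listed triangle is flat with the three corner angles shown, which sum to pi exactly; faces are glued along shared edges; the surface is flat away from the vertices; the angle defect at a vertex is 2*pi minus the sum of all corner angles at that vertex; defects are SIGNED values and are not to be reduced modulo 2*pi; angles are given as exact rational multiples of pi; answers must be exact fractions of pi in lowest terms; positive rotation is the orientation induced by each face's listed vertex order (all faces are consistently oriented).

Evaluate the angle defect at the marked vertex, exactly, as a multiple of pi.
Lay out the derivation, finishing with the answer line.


Sum of corner angles at P0: pi
defect = 2*pi - pi

Answer: defect(P0) = pi


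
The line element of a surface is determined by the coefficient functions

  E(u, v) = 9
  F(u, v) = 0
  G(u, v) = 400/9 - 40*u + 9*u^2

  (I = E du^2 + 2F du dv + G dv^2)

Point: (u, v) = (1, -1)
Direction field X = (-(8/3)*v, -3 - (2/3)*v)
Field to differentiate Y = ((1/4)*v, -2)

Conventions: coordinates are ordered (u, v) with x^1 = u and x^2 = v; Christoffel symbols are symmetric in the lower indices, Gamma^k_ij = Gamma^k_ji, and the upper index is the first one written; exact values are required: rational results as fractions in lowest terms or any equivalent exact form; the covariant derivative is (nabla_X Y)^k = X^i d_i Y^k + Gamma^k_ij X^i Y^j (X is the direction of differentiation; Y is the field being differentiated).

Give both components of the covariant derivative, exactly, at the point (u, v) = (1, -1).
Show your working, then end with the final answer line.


E = 9, F = 0, G = 121/9 at the point
E_u = 0, E_v = 0, F_u = 0, F_v = 0, G_u = -22, G_v = 0
EG - F^2 = 121;  g^inv = (1/121) * [[121/9, 0], [0, 9]]
first-kind symbols [ij,l] = (1/2)(d_i g_jl + d_j g_il - d_l g_ij): [uu,u] = E_u/2 = 0, [uu,v] = F_u - E_v/2 = 0, [uv,u] = E_v/2 = 0, [uv,v] = G_u/2 = -11, [vv,u] = F_v - G_u/2 = 11, [vv,v] = G_v/2 = 0
Gamma^u_ij = (G*[ij,u] - F*[ij,v])/(EG - F^2), Gamma^v_ij = (E*[ij,v] - F*[ij,u])/(EG - F^2)
Gamma_uuu = 0, Gamma_uuv = 0, Gamma_uvv = 11/9, Gamma_vuu = 0, Gamma_vuv = -9/11, Gamma_vvv = 0
X = (8/3, -7/3), Y = (-1/4, -2) at the point

Answer: (nabla_X Y)^u = 553/108, (nabla_X Y)^v = 171/44


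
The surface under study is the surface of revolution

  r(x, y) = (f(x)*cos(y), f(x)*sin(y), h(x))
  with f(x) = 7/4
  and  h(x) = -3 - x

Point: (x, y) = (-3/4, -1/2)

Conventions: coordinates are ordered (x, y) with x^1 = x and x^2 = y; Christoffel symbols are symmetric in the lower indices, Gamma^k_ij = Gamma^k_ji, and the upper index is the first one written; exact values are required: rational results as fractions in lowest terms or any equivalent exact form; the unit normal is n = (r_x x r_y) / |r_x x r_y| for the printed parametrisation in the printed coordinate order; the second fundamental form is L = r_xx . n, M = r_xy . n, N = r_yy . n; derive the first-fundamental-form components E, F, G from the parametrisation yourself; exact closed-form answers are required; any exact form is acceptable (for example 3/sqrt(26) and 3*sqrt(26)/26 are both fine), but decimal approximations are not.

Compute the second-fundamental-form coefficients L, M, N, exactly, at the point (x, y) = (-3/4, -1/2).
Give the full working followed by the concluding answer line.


f = 7/4, f' = 0, f'' = 0, h' = -1, h'' = 0
E = 1, F = 0, G = 49/16; answer radicand W^2 = 1
unnormalised second-form numerators: l = 0, m = 0, n = -7/4; L = l/sqrt(1), and similarly M = m/sqrt(W^2), N = n/sqrt(W^2)

Answer: L = 0, M = 0, N = -7/4


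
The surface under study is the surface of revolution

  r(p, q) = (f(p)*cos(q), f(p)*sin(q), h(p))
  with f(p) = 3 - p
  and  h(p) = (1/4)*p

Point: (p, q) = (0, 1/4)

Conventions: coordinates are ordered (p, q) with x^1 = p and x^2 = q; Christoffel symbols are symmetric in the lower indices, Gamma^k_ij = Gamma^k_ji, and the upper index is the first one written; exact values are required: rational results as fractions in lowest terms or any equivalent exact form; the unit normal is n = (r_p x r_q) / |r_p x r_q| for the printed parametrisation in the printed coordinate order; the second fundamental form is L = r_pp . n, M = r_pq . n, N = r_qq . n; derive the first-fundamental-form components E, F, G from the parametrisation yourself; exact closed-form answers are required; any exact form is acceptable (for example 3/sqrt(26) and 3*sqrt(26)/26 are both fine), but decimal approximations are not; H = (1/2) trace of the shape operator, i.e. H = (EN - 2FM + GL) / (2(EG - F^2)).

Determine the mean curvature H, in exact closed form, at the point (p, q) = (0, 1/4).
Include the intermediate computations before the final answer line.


f = 3, f' = -1, f'' = 0, h' = 1/4, h'' = 0
E = 17/16, F = 0, G = 9; answer radicand W^2 = 17/16
unnormalised second-form numerators: l = 0, m = 0, n = 3/4; L = l/sqrt(17/16), and similarly M = m/sqrt(W^2), N = n/sqrt(W^2)
H = (E*n - 2*F*m + G*l) / (2*(EG - F^2)*sqrt(W^2)); E*n - 2*F*m + G*l = 51/64, EG - F^2 = 153/16, so H = (1/24)/sqrt(17/16)

Answer: H = sqrt(17)/102


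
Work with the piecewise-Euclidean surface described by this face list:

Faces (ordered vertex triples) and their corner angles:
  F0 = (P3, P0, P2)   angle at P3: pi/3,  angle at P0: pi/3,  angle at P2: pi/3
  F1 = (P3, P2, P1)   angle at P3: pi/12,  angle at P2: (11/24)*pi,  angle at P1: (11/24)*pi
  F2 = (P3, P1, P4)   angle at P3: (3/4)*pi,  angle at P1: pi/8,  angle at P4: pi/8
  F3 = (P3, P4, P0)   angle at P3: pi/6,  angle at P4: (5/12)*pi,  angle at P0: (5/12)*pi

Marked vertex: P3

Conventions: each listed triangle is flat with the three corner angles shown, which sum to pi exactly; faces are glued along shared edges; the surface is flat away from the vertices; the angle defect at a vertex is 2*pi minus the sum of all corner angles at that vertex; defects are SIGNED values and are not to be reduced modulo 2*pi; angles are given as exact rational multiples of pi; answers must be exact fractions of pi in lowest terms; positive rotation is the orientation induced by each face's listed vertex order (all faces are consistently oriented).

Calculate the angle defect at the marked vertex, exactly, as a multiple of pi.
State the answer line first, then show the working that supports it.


Answer: defect(P3) = (2/3)*pi

Sum of corner angles at P3: (4/3)*pi
defect = 2*pi - (4/3)*pi


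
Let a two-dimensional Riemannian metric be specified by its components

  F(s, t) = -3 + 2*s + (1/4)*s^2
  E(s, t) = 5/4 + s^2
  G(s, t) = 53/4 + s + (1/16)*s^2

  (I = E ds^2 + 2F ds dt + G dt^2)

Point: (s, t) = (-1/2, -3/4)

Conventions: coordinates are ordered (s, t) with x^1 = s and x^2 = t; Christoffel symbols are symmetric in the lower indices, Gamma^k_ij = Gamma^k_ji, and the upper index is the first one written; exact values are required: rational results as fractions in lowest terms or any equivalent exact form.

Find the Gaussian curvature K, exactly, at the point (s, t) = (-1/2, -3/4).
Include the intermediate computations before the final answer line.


E = 3/2, F = -63/16, G = 817/64, EG - F^2 = 933/256 at the point
E_s = -1, E_t = 0, F_s = 7/4, F_t = 0, G_s = 15/16, G_t = 0
E_tt = 0, F_st = 0, G_ss = 1/8
Compute both Brioschi determinants and normalise by (EG - F^2)^2.
M1 = [[-E_tt/2 + F_st - G_ss/2, E_s/2, F_s - E_t/2], [F_t - G_s/2, E, F], [G_t/2, F, G]] = [[-1/16, -1/2, 7/4], [-15/32, 3/2, -63/16], [0, -63/16, 817/64]]; det M1 = 21/2048
M2 = [[0, E_t/2, G_s/2], [E_t/2, E, F], [G_s/2, F, G]] = [[0, 0, 15/32], [0, 3/2, -63/16], [15/32, -63/16, 817/64]]; det M2 = -675/2048
det M1 - det M2 = 87/256; K = 87/256 / (933/256)^2 = 7424/290163

Answer: K = 7424/290163


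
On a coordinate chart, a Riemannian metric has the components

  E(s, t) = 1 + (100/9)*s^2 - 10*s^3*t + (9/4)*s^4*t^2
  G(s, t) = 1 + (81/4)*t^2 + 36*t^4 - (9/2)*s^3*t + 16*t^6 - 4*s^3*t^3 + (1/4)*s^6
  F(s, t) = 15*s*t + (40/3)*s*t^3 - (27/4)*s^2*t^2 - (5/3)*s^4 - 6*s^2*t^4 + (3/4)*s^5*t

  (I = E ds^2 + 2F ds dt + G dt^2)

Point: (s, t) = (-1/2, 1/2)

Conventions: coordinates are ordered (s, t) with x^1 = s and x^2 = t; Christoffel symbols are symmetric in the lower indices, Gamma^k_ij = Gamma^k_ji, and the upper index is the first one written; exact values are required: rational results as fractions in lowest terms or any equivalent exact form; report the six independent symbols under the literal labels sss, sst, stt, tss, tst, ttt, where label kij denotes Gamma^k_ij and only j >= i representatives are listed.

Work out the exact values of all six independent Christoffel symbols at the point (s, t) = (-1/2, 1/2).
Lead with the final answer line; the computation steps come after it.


Answer: Gamma_sss = -8722/14225, Gamma_sst = 801/14225, Gamma_stt = -3204/2845, Gamma_tss = 2646/2845, Gamma_tst = -243/2845, Gamma_ttt = 972/569

E = 10225/2304, F = -1335/256, G = 2281/256 at the point
E_s = -4361/288, E_t = 89/64, F_s = 1559/128, F_t = -1915/128, G_s = -135/64, G_t = 675/16
EG - F^2 = 14225/1152;  g^inv = (1152/14225) * [[2281/256, 1335/256], [1335/256, 10225/2304]]
first-kind symbols [ij,l] = (1/2)(d_i g_jl + d_j g_il - d_l g_ij): [ss,s] = E_s/2 = -4361/576, [ss,t] = F_s - E_t/2 = 735/64, [st,s] = E_t/2 = 89/128, [st,t] = G_s/2 = -135/128, [tt,s] = F_t - G_s/2 = -445/32, [tt,t] = G_t/2 = 675/32
Gamma^s_ij = (G*[ij,s] - F*[ij,t])/(EG - F^2), Gamma^t_ij = (E*[ij,t] - F*[ij,s])/(EG - F^2)


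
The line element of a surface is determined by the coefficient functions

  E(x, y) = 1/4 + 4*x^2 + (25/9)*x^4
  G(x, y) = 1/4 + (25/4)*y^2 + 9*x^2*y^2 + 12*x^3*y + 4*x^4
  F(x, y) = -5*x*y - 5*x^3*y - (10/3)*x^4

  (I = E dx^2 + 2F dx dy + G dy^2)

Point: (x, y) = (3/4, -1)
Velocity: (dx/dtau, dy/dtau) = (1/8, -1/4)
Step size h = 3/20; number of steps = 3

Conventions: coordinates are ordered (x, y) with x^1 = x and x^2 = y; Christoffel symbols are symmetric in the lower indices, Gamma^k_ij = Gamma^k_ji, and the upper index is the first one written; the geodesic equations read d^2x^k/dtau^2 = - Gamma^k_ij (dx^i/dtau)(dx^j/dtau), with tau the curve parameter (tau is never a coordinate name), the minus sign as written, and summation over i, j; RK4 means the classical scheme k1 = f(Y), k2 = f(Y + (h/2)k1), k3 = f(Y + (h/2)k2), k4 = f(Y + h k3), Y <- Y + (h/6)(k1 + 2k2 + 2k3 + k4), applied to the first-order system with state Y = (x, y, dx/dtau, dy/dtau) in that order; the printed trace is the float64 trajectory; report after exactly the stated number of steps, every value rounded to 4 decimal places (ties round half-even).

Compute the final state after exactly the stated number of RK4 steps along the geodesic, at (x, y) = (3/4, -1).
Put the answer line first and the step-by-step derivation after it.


Answer: x = 0.8108, y = -1.1102, dx/dtau = 0.1447, dy/dtau = -0.2406

f(Y) = (dx/dtau, dy/dtau, -Gamma^x_ij Y'^i Y'^j, -Gamma^y_ij Y'^i Y'^j) with the Gammas evaluated at the stage position; h = 0.150000; intermediate values shown to 6 dp
step 0: x = 0.7500, y = -1.0000, dx/dtau = 0.1250, dy/dtau = -0.2500
step 1:
  k1: at (x, y) = (0.750000, -1.000000), (dx/dtau, dy/dtau) = (0.125000, -0.250000); Gamma_xxx = 1.255728, Gamma_xxy = 0.000000, Gamma_xyy = -1.049536, Gamma_yxx = 0.229102, Gamma_yxy = 0.000000, Gamma_yyy = -0.481424; k1 = (0.125000, -0.250000, 0.045975, 0.026509)
  k2: at (x, y) = (0.759375, -1.018750), (dx/dtau, dy/dtau) = (0.128448, -0.248012); Gamma_xxx = 1.232300, Gamma_xxy = -0.033229, Gamma_xyy = -1.100773, Gamma_yxx = 0.236763, Gamma_yxy = 0.023175, Gamma_yyy = -0.436304; k2 = (0.128448, -0.248012, 0.045260, 0.024407)
  k3: at (x, y) = (0.759634, -1.018601), (dx/dtau, dy/dtau) = (0.128394, -0.248169); Gamma_xxx = 1.235990, Gamma_xxy = -0.030586, Gamma_xyy = -1.097657, Gamma_yxx = 0.234139, Gamma_yxy = 0.021344, Gamma_yyy = -0.438110; k3 = (0.128394, -0.248169, 0.045278, 0.024483)
  k4: at (x, y) = (0.769259, -1.037225), (dx/dtau, dy/dtau) = (0.131792, -0.246328); Gamma_xxx = 1.215123, Gamma_xxy = -0.063374, Gamma_xyy = -1.149934, Gamma_yxx = 0.240018, Gamma_yxy = 0.043893, Gamma_yyy = -0.392881; k4 = (0.131792, -0.246328, 0.044555, 0.022520)
  Y <- Y + (h/6)(k1 + 2k2 + 2k3 + k4): x = 0.7693, y = -1.0372, dx/dtau = 0.1318, dy/dtau = -0.2463
step 2:
  k1: at (x, y) = (0.769262, -1.037217), (dx/dtau, dy/dtau) = (0.131790, -0.246330); Gamma_xxx = 1.215206, Gamma_xxy = -0.063307, Gamma_xyy = -1.149850, Gamma_yxx = 0.239962, Gamma_yxy = 0.043847, Gamma_yyy = -0.392933; k1 = (0.131790, -0.246330, 0.044554, 0.022522)
  k2: at (x, y) = (0.779146, -1.055692), (dx/dtau, dy/dtau) = (0.135132, -0.244641); Gamma_xxx = 1.197189, Gamma_xxy = -0.095292, Gamma_xyy = -1.202562, Gamma_yxx = 0.243893, Gamma_yxy = 0.065559, Gamma_yyy = -0.347921; k2 = (0.135132, -0.244641, 0.043810, 0.020704)
  k3: at (x, y) = (0.779397, -1.055565), (dx/dtau, dy/dtau) = (0.135076, -0.244777); Gamma_xxx = 1.200715, Gamma_xxy = -0.092637, Gamma_xyy = -1.199270, Gamma_yxx = 0.241421, Gamma_yxy = 0.063766, Gamma_yyy = -0.349788; k3 = (0.135076, -0.244777, 0.043822, 0.020770)
  k4: at (x, y) = (0.789523, -1.073934), (dx/dtau, dy/dtau) = (0.138363, -0.243214); Gamma_xxx = 1.185194, Gamma_xxy = -0.123837, Gamma_xyy = -1.252143, Gamma_yxx = 0.243706, Gamma_yxy = 0.084732, Gamma_yyy = -0.305065; k4 = (0.138363, -0.243214, 0.043044, 0.019083)
  Y <- Y + (h/6)(k1 + 2k2 + 2k3 + k4): x = 0.7895, y = -1.0739, dx/dtau = 0.1384, dy/dtau = -0.2432
step 3:
  k1: at (x, y) = (0.789526, -1.073927), (dx/dtau, dy/dtau) = (0.138362, -0.243216); Gamma_xxx = 1.185273, Gamma_xxy = -0.123772, Gamma_xyy = -1.252057, Gamma_yxx = 0.243653, Gamma_yxy = 0.084689, Gamma_yyy = -0.305117; k1 = (0.138362, -0.243216, 0.043043, 0.019084)
  k2: at (x, y) = (0.799903, -1.092168), (dx/dtau, dy/dtau) = (0.141590, -0.241785); Gamma_xxx = 1.172528, Gamma_xxy = -0.153835, Gamma_xyy = -1.304499, Gamma_yxx = 0.244122, Gamma_yxy = 0.104706, Gamma_yyy = -0.260997; k2 = (0.141590, -0.241785, 0.042221, 0.017533)
  k3: at (x, y) = (0.800145, -1.092061), (dx/dtau, dy/dtau) = (0.141528, -0.241901); Gamma_xxx = 1.175901, Gamma_xxy = -0.151185, Gamma_xyy = -1.301084, Gamma_yxx = 0.241782, Gamma_yxy = 0.102952, Gamma_yyy = -0.262905; k3 = (0.141528, -0.241901, 0.042229, 0.017590)
  k4: at (x, y) = (0.810755, -1.110212), (dx/dtau, dy/dtau) = (0.144696, -0.240577); Gamma_xxx = 1.165601, Gamma_xxy = -0.180154, Gamma_xyy = -1.352901, Gamma_yxx = 0.240697, Gamma_yxy = 0.122111, Gamma_yyy = -0.219429; k4 = (0.144696, -0.240577, 0.041356, 0.016162)
  Y <- Y + (h/6)(k1 + 2k2 + 2k3 + k4): x = 0.8108, y = -1.1102, dx/dtau = 0.1447, dy/dtau = -0.2406


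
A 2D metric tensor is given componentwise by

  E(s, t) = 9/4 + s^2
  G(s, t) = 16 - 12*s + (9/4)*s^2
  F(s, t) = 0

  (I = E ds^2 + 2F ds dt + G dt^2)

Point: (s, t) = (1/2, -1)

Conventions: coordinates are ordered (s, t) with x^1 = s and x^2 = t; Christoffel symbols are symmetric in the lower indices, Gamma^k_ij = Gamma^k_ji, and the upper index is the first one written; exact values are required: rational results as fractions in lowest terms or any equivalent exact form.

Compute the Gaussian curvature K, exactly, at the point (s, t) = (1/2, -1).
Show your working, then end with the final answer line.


E = 5/2, F = 0, G = 169/16, EG - F^2 = 845/32 at the point
E_s = 1, E_t = 0, F_s = 0, F_t = 0, G_s = -39/4, G_t = 0
E_tt = 0, F_st = 0, G_ss = 9/2
By Brioschi, K is (det M1 - det M2) divided by (EG - F^2) squared.
M1 = [[-E_tt/2 + F_st - G_ss/2, E_s/2, F_s - E_t/2], [F_t - G_s/2, E, F], [G_t/2, F, G]] = [[-9/4, 1/2, 0], [39/8, 5/2, 0], [0, 0, 169/16]]; det M1 = -21801/256
M2 = [[0, E_t/2, G_s/2], [E_t/2, E, F], [G_s/2, F, G]] = [[0, 0, -39/8], [0, 5/2, 0], [-39/8, 0, 169/16]]; det M2 = -7605/128
det M1 - det M2 = -6591/256; K = -6591/256 / (845/32)^2 = -12/325

Answer: K = -12/325


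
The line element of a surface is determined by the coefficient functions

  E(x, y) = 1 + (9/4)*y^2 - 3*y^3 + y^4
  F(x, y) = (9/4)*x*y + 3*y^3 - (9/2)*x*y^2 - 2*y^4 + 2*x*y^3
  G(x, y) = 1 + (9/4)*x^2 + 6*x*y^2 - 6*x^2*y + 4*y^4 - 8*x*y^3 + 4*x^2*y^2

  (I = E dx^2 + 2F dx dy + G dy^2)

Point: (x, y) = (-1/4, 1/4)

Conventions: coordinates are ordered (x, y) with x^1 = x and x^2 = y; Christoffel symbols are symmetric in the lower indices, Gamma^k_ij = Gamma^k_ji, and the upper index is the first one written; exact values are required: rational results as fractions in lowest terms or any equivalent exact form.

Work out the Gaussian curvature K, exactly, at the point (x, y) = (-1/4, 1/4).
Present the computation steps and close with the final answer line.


E = 281/256, F = -5/128, G = 65/64, EG - F^2 = 285/256 at the point
E_x = 0, E_y = 5/8, F_x = 5/16, F_y = 11/32, G_x = -1/4, G_y = -3/8
E_yy = 3/4, F_xy = 3/8, G_xx = 2
Using the Brioschi determinant formula for K from the metric derivatives:
M1 = [[-E_yy/2 + F_xy - G_xx/2, E_x/2, F_x - E_y/2], [F_y - G_x/2, E, F], [G_y/2, F, G]] = [[-1, 0, 0], [15/32, 281/256, -5/128], [-3/16, -5/128, 65/64]]; det M1 = -285/256
M2 = [[0, E_y/2, G_x/2], [E_y/2, E, F], [G_x/2, F, G]] = [[0, 5/16, -1/8], [5/16, 281/256, -5/128], [-1/8, -5/128, 65/64]]; det M2 = -29/256
det M1 - det M2 = -1; K = -1 / (285/256)^2 = -65536/81225

Answer: K = -65536/81225


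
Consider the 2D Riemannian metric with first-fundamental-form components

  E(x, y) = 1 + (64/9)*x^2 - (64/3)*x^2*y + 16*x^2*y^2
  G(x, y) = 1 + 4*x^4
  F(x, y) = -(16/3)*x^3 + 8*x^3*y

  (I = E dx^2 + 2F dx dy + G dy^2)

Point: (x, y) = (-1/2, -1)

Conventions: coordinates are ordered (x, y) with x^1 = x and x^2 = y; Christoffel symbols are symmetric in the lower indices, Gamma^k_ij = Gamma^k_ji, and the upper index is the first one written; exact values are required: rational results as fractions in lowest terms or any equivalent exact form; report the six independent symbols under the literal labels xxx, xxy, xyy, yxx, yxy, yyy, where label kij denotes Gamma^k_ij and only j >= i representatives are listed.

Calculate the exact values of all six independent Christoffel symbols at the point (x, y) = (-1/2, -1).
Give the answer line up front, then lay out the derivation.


Answer: Gamma_xxx = -160/89, Gamma_xxy = -48/89, Gamma_xyy = 0, Gamma_yxx = -24/89, Gamma_yxy = -36/445, Gamma_yyy = 0

E = 109/9, F = 5/3, G = 5/4 at the point
E_x = -400/9, E_y = -40/3, F_x = -10, F_y = -1, G_x = -2, G_y = 0
EG - F^2 = 445/36;  g^inv = (36/445) * [[5/4, -5/3], [-5/3, 109/9]]
first-kind symbols [ij,l] = (1/2)(d_i g_jl + d_j g_il - d_l g_ij): [xx,x] = E_x/2 = -200/9, [xx,y] = F_x - E_y/2 = -10/3, [xy,x] = E_y/2 = -20/3, [xy,y] = G_x/2 = -1, [yy,x] = F_y - G_x/2 = 0, [yy,y] = G_y/2 = 0
Gamma^x_ij = (G*[ij,x] - F*[ij,y])/(EG - F^2), Gamma^y_ij = (E*[ij,y] - F*[ij,x])/(EG - F^2)


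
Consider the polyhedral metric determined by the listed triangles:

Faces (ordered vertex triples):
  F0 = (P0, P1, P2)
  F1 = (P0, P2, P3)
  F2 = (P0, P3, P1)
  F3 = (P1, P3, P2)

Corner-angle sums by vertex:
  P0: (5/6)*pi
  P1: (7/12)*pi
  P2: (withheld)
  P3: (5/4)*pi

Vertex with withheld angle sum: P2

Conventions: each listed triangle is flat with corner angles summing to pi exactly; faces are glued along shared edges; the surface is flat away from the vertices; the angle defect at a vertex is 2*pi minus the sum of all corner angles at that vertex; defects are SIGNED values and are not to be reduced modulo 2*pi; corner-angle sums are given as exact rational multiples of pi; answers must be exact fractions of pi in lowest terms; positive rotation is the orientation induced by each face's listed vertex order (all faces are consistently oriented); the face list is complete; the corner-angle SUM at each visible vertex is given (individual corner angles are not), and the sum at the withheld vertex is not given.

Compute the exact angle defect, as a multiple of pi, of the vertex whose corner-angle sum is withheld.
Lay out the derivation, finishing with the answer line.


V = 4, E = 6, F = 4; chi = V - E + F = 2
Gauss-Bonnet: total defect = 2*pi*chi = 4*pi; visible defects sum to (10/3)*pi

Answer: defect(P2) = (2/3)*pi


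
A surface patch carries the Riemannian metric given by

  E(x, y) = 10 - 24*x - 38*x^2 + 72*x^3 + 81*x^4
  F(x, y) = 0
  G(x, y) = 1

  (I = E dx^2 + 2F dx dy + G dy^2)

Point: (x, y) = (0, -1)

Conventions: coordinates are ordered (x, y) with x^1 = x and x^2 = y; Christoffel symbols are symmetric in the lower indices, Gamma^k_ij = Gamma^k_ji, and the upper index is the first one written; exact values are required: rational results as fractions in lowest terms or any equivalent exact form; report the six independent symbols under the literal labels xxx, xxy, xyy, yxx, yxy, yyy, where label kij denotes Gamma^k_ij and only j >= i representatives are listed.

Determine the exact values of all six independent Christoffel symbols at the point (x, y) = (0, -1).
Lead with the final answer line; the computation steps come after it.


Answer: Gamma_xxx = -6/5, Gamma_xxy = 0, Gamma_xyy = 0, Gamma_yxx = 0, Gamma_yxy = 0, Gamma_yyy = 0

E = 10, F = 0, G = 1 at the point
E_x = -24, E_y = 0, F_x = 0, F_y = 0, G_x = 0, G_y = 0
EG - F^2 = 10;  g^inv = (1/10) * [[1, 0], [0, 10]]
first-kind symbols [ij,l] = (1/2)(d_i g_jl + d_j g_il - d_l g_ij): [xx,x] = E_x/2 = -12, [xx,y] = F_x - E_y/2 = 0, [xy,x] = E_y/2 = 0, [xy,y] = G_x/2 = 0, [yy,x] = F_y - G_x/2 = 0, [yy,y] = G_y/2 = 0
Gamma^x_ij = (G*[ij,x] - F*[ij,y])/(EG - F^2), Gamma^y_ij = (E*[ij,y] - F*[ij,x])/(EG - F^2)


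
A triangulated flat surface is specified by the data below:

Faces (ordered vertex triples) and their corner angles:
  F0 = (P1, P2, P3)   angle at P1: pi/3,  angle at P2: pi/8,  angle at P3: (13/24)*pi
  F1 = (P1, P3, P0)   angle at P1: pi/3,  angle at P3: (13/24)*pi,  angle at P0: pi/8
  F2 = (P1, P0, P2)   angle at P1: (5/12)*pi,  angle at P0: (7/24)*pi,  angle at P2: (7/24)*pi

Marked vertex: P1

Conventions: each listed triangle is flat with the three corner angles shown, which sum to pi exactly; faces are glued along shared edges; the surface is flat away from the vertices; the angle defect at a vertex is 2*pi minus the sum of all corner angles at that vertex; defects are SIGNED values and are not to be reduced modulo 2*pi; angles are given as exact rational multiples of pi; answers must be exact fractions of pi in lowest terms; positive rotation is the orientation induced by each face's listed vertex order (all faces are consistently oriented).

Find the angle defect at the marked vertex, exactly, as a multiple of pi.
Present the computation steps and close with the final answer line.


Sum of corner angles at P1: (13/12)*pi
defect = 2*pi - (13/12)*pi

Answer: defect(P1) = (11/12)*pi


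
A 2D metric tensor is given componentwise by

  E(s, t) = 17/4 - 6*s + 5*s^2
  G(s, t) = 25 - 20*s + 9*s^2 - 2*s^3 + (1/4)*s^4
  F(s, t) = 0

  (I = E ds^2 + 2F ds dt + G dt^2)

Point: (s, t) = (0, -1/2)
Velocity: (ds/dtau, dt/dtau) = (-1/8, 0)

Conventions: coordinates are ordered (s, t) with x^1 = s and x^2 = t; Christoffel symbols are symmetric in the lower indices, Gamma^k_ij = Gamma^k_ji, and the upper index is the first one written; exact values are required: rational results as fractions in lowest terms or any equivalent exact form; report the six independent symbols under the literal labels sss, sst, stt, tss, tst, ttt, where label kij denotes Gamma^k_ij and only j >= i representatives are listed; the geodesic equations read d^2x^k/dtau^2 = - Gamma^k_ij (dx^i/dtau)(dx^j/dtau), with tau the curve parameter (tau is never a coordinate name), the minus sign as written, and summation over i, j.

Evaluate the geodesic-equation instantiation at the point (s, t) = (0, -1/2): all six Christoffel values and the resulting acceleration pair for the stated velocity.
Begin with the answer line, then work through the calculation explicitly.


Answer: Gamma_sss = -12/17, Gamma_sst = 0, Gamma_stt = 40/17, Gamma_tss = 0, Gamma_tst = -2/5, Gamma_ttt = 0; accelerations (d^2s/dtau^2, d^2t/dtau^2) = (3/272, 0)

E = 17/4, F = 0, G = 25 at the point
E_s = -6, E_t = 0, F_s = 0, F_t = 0, G_s = -20, G_t = 0
EG - F^2 = 425/4;  g^inv = (4/425) * [[25, 0], [0, 17/4]]
first-kind symbols [ij,l] = (1/2)(d_i g_jl + d_j g_il - d_l g_ij): [ss,s] = E_s/2 = -3, [ss,t] = F_s - E_t/2 = 0, [st,s] = E_t/2 = 0, [st,t] = G_s/2 = -10, [tt,s] = F_t - G_s/2 = 10, [tt,t] = G_t/2 = 0
Gamma^s_ij = (G*[ij,s] - F*[ij,t])/(EG - F^2), Gamma^t_ij = (E*[ij,t] - F*[ij,s])/(EG - F^2)
Gamma_sss = -12/17, Gamma_sst = 0, Gamma_stt = 40/17, Gamma_tss = 0, Gamma_tst = -2/5, Gamma_ttt = 0
d^2s/dtau^2 = -(Gamma_sss*(-1/8)^2 + 2*Gamma_sst*(-1/8)*(0) + Gamma_stt*(0)^2) = 3/272
d^2t/dtau^2 = -(Gamma_tss*(-1/8)^2 + 2*Gamma_tst*(-1/8)*(0) + Gamma_ttt*(0)^2) = 0


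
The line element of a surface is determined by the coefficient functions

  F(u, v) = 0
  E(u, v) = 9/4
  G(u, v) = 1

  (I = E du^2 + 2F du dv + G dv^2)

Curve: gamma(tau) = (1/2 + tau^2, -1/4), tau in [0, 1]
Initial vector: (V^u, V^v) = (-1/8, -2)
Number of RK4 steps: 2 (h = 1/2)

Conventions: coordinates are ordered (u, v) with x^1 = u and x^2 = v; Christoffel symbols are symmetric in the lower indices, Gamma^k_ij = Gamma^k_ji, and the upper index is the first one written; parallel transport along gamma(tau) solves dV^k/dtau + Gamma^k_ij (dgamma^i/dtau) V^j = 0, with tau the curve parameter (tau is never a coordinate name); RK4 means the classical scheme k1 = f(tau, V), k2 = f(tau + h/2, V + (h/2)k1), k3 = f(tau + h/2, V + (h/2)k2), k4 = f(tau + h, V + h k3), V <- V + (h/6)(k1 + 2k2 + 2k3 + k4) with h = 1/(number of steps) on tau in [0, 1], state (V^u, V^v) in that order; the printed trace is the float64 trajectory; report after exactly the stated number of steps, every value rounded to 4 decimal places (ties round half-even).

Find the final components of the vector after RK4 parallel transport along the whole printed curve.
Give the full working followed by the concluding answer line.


gamma'(tau) = (2*tau, 0); f(tau, V)^k = -Gamma^k_ij(gamma(tau)) gamma'^i(tau) V^j; h = 1/2; intermediate values shown to 6 dp
curve data and Christoffel symbols at the stage parameters:
  tau = 0.000000: gamma = (0.500000, -0.250000), gamma' = (0.000000, 0.000000); Gamma_uuu = 0.000000, Gamma_uuv = 0.000000, Gamma_uvv = 0.000000, Gamma_vuu = 0.000000, Gamma_vuv = 0.000000, Gamma_vvv = 0.000000
  tau = 0.250000: gamma = (0.562500, -0.250000), gamma' = (0.500000, 0.000000); Gamma_uuu = 0.000000, Gamma_uuv = 0.000000, Gamma_uvv = 0.000000, Gamma_vuu = 0.000000, Gamma_vuv = 0.000000, Gamma_vvv = 0.000000
  tau = 0.500000: gamma = (0.750000, -0.250000), gamma' = (1.000000, 0.000000); Gamma_uuu = 0.000000, Gamma_uuv = 0.000000, Gamma_uvv = 0.000000, Gamma_vuu = 0.000000, Gamma_vuv = 0.000000, Gamma_vvv = 0.000000
  tau = 0.750000: gamma = (1.062500, -0.250000), gamma' = (1.500000, 0.000000); Gamma_uuu = 0.000000, Gamma_uuv = 0.000000, Gamma_uvv = 0.000000, Gamma_vuu = 0.000000, Gamma_vuv = 0.000000, Gamma_vvv = 0.000000
  tau = 1.000000: gamma = (1.500000, -0.250000), gamma' = (2.000000, 0.000000); Gamma_uuu = 0.000000, Gamma_uuv = 0.000000, Gamma_uvv = 0.000000, Gamma_vuu = 0.000000, Gamma_vuv = 0.000000, Gamma_vvv = 0.000000
step 0: V^u = -0.1250, V^v = -2.0000
step 1: k1 = (0.000000, 0.000000), k2 = (0.000000, 0.000000), k3 = (0.000000, 0.000000), k4 = (0.000000, 0.000000); V <- V + (h/6)(k1 + 2k2 + 2k3 + k4): V^u = -0.1250, V^v = -2.0000
step 2: k1 = (0.000000, 0.000000), k2 = (0.000000, 0.000000), k3 = (0.000000, 0.000000), k4 = (0.000000, 0.000000); V <- V + (h/6)(k1 + 2k2 + 2k3 + k4): V^u = -0.1250, V^v = -2.0000

Answer: V^u = -0.1250, V^v = -2.0000
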